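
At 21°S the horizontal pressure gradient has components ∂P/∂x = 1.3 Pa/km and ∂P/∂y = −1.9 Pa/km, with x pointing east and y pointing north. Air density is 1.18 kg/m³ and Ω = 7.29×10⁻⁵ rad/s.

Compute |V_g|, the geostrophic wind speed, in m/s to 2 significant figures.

37 m/s

Coriolis parameter at 21°S:
f = 2Ω sin φ = 2 × 7.29×10⁻⁵ × sin 21° = 5.23×10⁻⁵ s⁻¹
In the Southern Hemisphere f is negative: f = −5.23×10⁻⁵ s⁻¹.
Component geostrophic relations (x east, y north):
u_g = −(1/(fρ)) ∂P/∂y,  v_g = (1/(fρ)) ∂P/∂x
u_g = −(−1.9×10⁻³)/(−5.23×10⁻⁵ × 1.18) = −30.8 m/s;  v_g = (1.3×10⁻³)/(−5.23×10⁻⁵ × 1.18) = −21.1 m/s
|V_g| = √(u_g² + v_g²) = 37.3 m/s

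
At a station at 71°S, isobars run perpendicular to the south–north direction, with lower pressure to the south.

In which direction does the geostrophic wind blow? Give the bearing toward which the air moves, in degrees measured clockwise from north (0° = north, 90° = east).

090°

The pressure-gradient force points toward the south (bearing 180°).
Geostrophic balance: in the Southern Hemisphere the Coriolis force deflects motion to the left, so the geostrophic wind blows 90° to the left of the pressure-gradient force (low pressure on the right).
Rotating 180° by 90° counterclockwise gives 090° — the wind blows toward the east.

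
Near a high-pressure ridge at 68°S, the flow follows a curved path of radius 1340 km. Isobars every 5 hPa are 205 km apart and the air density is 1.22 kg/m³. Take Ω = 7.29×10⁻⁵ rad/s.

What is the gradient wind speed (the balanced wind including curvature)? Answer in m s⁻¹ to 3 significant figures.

Coriolis parameter at 68°S:
f = 2Ω sin φ = 2 × 7.29×10⁻⁵ × sin 68° = 1.35×10⁻⁴ s⁻¹
Pressure gradient: |∂P/∂n| = 500 Pa / 205000 m = 2.44×10⁻³ Pa/m
Geostrophic speed: V_g = |∂P/∂n|/(fρ) = 2.44×10⁻³/(1.35×10⁻⁴ × 1.22) = 14.8 m/s
Around a high, pressure-gradient force acts outward with centrifugal, so Coriolis balances both:
fV = (1/ρ)|∂P/∂n| + V²/R  →  V² − fR·V + fR·V_g = 0
With fR = 1.35×10⁻⁴ × 1340×10³ m = 181 m/s:
V = [fR − √((fR)² − 4 fR V_g)]/2 = [181 − √(181² − 4×181×14.8)]/2 = 16.2 m/s
Supergeostrophic (V > V_g = 14.8 m/s), as expected around a high.

16.2 m s⁻¹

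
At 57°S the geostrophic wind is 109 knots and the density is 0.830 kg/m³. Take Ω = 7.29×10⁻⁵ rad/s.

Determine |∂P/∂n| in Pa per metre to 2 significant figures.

5.7×10⁻³ Pa/m

Coriolis parameter at 57°S:
f = 2Ω sin φ = 2 × 7.29×10⁻⁵ × sin 57° = 1.22×10⁻⁴ s⁻¹
Wind speed in SI: 109 knots = 56.1 m/s
Geostrophic balance rearranged: |∂P/∂n| = f ρ V_g
|∂P/∂n| = 1.22×10⁻⁴ × 0.830 × 56.1 = 5.69×10⁻³ Pa/m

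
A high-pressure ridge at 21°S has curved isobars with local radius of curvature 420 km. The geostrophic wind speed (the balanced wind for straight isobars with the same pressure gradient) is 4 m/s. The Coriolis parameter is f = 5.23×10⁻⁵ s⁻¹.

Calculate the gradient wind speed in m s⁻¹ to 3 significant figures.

5.26 m s⁻¹

Around a high, pressure-gradient force acts outward with centrifugal, so Coriolis balances both:
fV = (1/ρ)|∂P/∂n| + V²/R  →  V² − fR·V + fR·V_g = 0
With fR = 5.23×10⁻⁵ × 420×10³ m = 22.0 m/s:
V = [fR − √((fR)² − 4 fR V_g)]/2 = [22.0 − √(22.0² − 4×22.0×4)]/2 = 5.26 m/s
Supergeostrophic (V > V_g = 4 m/s), as expected around a high.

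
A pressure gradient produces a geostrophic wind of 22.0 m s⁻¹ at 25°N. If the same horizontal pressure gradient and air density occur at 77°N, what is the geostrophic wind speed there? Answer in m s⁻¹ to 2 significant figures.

9.5 m s⁻¹

With the same pressure gradient and density, V_g ∝ 1/f ∝ 1/sin φ.
V₂ = V₁ · sin φ₁ / sin φ₂ = 22.0 × sin 25° / sin 77°
V₂ = 22.0 × 0.4226/0.9744 = 9.5 m s⁻¹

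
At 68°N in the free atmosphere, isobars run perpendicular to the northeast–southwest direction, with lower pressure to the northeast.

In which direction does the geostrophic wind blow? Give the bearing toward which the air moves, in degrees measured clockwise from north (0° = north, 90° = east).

135°

The pressure-gradient force points toward the northeast (bearing 045°).
Geostrophic balance: in the Northern Hemisphere the Coriolis force deflects motion to the right, so the geostrophic wind blows 90° to the right of the pressure-gradient force (low pressure on the left).
Rotating 045° by 90° clockwise gives 135° — the wind blows toward the southeast.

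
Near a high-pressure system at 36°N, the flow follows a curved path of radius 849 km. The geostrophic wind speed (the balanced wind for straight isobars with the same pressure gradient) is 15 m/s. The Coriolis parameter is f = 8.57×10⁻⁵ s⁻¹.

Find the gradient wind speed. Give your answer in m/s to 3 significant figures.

Around a high, pressure-gradient force acts outward with centrifugal, so Coriolis balances both:
fV = (1/ρ)|∂P/∂n| + V²/R  →  V² − fR·V + fR·V_g = 0
With fR = 8.57×10⁻⁵ × 849×10³ m = 72.8 m/s:
V = [fR − √((fR)² − 4 fR V_g)]/2 = [72.8 − √(72.8² − 4×72.8×15)]/2 = 21.1 m/s
Supergeostrophic (V > V_g = 15 m/s), as expected around a high.

21.1 m/s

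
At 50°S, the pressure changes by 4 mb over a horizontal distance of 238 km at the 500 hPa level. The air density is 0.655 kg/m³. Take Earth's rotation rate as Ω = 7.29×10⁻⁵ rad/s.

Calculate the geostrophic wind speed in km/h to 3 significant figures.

82.7 km/h

Coriolis parameter at 50°S:
f = 2Ω sin φ = 2 × 7.29×10⁻⁵ × sin 50° = 1.12×10⁻⁴ s⁻¹
Pressure gradient: |∂P/∂n| = 400 Pa / 238000 m = 1.68×10⁻³ Pa/m
Geostrophic balance (pressure-gradient force = Coriolis force):
V_g = (1/(fρ)) |∂P/∂n| = 1.68×10⁻³ / (1.12×10⁻⁴ × 0.655) = 23.0 m/s
Converting: 23.0 m/s × 3.6 = 82.7 km/h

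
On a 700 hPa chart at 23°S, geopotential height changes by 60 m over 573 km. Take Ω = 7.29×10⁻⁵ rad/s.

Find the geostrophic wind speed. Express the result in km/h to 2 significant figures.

Coriolis parameter at 23°S:
f = 2Ω sin φ = 2 × 7.29×10⁻⁵ × sin 23° = 5.70×10⁻⁵ s⁻¹
Height gradient: |∂Z/∂n| = 60 m / 573000 m = 1.05×10⁻⁴
On a pressure surface, geostrophic balance gives V_g = (g/f)|∂Z/∂n|:
V_g = 9.81 × 1.05×10⁻⁴ / 5.70×10⁻⁵ = 18.0 m/s
Converting: 18.0 m/s × 3.6 = 65 km/h

65 km/h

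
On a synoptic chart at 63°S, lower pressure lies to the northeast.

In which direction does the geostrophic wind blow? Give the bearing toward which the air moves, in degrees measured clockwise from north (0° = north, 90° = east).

The pressure-gradient force points toward the northeast (bearing 045°).
Geostrophic balance: in the Southern Hemisphere the Coriolis force deflects motion to the left, so the geostrophic wind blows 90° to the left of the pressure-gradient force (low pressure on the right).
Rotating 045° by 90° counterclockwise gives 315° — the wind blows toward the northwest.

315°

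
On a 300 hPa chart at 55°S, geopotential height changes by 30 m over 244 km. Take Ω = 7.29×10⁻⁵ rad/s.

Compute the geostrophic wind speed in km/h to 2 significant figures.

36 km/h

Coriolis parameter at 55°S:
f = 2Ω sin φ = 2 × 7.29×10⁻⁵ × sin 55° = 1.19×10⁻⁴ s⁻¹
Height gradient: |∂Z/∂n| = 30 m / 244000 m = 1.23×10⁻⁴
On a pressure surface, geostrophic balance gives V_g = (g/f)|∂Z/∂n|:
V_g = 9.81 × 1.23×10⁻⁴ / 1.19×10⁻⁴ = 10.1 m/s
Converting: 10.1 m/s × 3.6 = 36 km/h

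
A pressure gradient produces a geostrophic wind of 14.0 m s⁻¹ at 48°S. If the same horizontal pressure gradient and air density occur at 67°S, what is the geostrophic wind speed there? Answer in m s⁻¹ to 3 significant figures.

With the same pressure gradient and density, V_g ∝ 1/f ∝ 1/sin φ.
V₂ = V₁ · sin φ₁ / sin φ₂ = 14.0 × sin 48° / sin 67°
V₂ = 14.0 × 0.7431/0.9205 = 11.3 m s⁻¹

11.3 m s⁻¹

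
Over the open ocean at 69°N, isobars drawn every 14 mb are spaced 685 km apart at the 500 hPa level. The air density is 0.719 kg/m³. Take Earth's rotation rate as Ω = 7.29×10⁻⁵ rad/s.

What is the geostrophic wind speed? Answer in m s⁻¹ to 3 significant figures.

Coriolis parameter at 69°N:
f = 2Ω sin φ = 2 × 7.29×10⁻⁵ × sin 69° = 1.36×10⁻⁴ s⁻¹
Pressure gradient: |∂P/∂n| = 1400 Pa / 685000 m = 2.04×10⁻³ Pa/m
Geostrophic balance (pressure-gradient force = Coriolis force):
V_g = (1/(fρ)) |∂P/∂n| = 2.04×10⁻³ / (1.36×10⁻⁴ × 0.719) = 20.9 m/s

20.9 m s⁻¹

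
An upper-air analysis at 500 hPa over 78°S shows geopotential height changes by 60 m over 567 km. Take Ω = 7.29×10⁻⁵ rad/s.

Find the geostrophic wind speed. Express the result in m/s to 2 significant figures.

7.3 m/s

Coriolis parameter at 78°S:
f = 2Ω sin φ = 2 × 7.29×10⁻⁵ × sin 78° = 1.43×10⁻⁴ s⁻¹
Height gradient: |∂Z/∂n| = 60 m / 567000 m = 1.06×10⁻⁴
On a pressure surface, geostrophic balance gives V_g = (g/f)|∂Z/∂n|:
V_g = 9.81 × 1.06×10⁻⁴ / 1.43×10⁻⁴ = 7.28 m/s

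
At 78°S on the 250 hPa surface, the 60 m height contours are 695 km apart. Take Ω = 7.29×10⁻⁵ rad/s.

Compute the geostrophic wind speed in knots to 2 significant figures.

12 knots

Coriolis parameter at 78°S:
f = 2Ω sin φ = 2 × 7.29×10⁻⁵ × sin 78° = 1.43×10⁻⁴ s⁻¹
Height gradient: |∂Z/∂n| = 60 m / 695000 m = 8.63×10⁻⁵
On a pressure surface, geostrophic balance gives V_g = (g/f)|∂Z/∂n|:
V_g = 9.81 × 8.63×10⁻⁵ / 1.43×10⁻⁴ = 5.94 m/s
Converting: 5.94 m/s × 1.944 = 12 knots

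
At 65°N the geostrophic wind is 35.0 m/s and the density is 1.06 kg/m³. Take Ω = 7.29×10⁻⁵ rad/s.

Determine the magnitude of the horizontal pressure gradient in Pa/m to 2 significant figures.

4.9×10⁻³ Pa/m

Coriolis parameter at 65°N:
f = 2Ω sin φ = 2 × 7.29×10⁻⁵ × sin 65° = 1.32×10⁻⁴ s⁻¹
Geostrophic balance rearranged: |∂P/∂n| = f ρ V_g
|∂P/∂n| = 1.32×10⁻⁴ × 1.06 × 35.0 = 4.90×10⁻³ Pa/m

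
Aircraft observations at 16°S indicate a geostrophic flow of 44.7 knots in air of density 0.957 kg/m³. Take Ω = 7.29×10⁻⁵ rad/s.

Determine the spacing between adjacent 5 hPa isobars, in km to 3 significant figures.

Coriolis parameter at 16°S:
f = 2Ω sin φ = 2 × 7.29×10⁻⁵ × sin 16° = 4.02×10⁻⁵ s⁻¹
Wind speed in SI: 44.7 knots = 23.0 m/s
Geostrophic balance rearranged: |∂P/∂n| = f ρ V_g
|∂P/∂n| = 4.02×10⁻⁵ × 0.957 × 23.0 = 8.84×10⁻⁴ Pa/m
Isobar spacing: Δn = ΔP/|∂P/∂n| = 500 Pa / 8.84×10⁻⁴ Pa/m = 565349 m ≈ 565 km

565 km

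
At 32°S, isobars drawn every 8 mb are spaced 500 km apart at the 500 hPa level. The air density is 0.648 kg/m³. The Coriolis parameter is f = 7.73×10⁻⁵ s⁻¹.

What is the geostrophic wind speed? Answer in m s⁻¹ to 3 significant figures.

Pressure gradient: |∂P/∂n| = 800 Pa / 500000 m = 1.60×10⁻³ Pa/m
Geostrophic balance (pressure-gradient force = Coriolis force):
V_g = (1/(fρ)) |∂P/∂n| = 1.60×10⁻³ / (7.73×10⁻⁵ × 0.648) = 31.9 m/s

31.9 m s⁻¹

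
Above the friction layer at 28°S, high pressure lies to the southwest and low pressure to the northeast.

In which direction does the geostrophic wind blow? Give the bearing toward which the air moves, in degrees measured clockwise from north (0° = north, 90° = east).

315°

The pressure-gradient force points toward the northeast (bearing 045°).
Geostrophic balance: in the Southern Hemisphere the Coriolis force deflects motion to the left, so the geostrophic wind blows 90° to the left of the pressure-gradient force (low pressure on the right).
Rotating 045° by 90° counterclockwise gives 315° — the wind blows toward the northwest.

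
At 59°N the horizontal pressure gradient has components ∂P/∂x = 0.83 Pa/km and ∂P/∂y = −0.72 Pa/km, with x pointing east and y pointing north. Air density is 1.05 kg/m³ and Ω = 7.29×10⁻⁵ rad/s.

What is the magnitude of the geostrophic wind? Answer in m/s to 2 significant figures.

Coriolis parameter at 59°N:
f = 2Ω sin φ = 2 × 7.29×10⁻⁵ × sin 59° = 1.25×10⁻⁴ s⁻¹
Component geostrophic relations (x east, y north):
u_g = −(1/(fρ)) ∂P/∂y,  v_g = (1/(fρ)) ∂P/∂x
u_g = −(−0.72×10⁻³)/(1.25×10⁻⁴ × 1.05) = 5.49 m/s;  v_g = (0.83×10⁻³)/(1.25×10⁻⁴ × 1.05) = 6.33 m/s
|V_g| = √(u_g² + v_g²) = 8.37 m/s

8.4 m/s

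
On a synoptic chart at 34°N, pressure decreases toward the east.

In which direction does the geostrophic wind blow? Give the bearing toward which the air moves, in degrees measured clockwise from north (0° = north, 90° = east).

180°

The pressure-gradient force points toward the east (bearing 090°).
Geostrophic balance: in the Northern Hemisphere the Coriolis force deflects motion to the right, so the geostrophic wind blows 90° to the right of the pressure-gradient force (low pressure on the left).
Rotating 090° by 90° clockwise gives 180° — the wind blows toward the south.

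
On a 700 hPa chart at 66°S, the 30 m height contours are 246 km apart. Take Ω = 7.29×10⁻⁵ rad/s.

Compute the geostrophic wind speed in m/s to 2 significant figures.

9.0 m/s

Coriolis parameter at 66°S:
f = 2Ω sin φ = 2 × 7.29×10⁻⁵ × sin 66° = 1.33×10⁻⁴ s⁻¹
Height gradient: |∂Z/∂n| = 30 m / 246000 m = 1.22×10⁻⁴
On a pressure surface, geostrophic balance gives V_g = (g/f)|∂Z/∂n|:
V_g = 9.81 × 1.22×10⁻⁴ / 1.33×10⁻⁴ = 8.98 m/s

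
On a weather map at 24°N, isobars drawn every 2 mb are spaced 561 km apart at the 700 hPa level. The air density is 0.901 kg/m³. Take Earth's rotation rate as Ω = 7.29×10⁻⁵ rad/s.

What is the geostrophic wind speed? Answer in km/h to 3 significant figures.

24.0 km/h

Coriolis parameter at 24°N:
f = 2Ω sin φ = 2 × 7.29×10⁻⁵ × sin 24° = 5.93×10⁻⁵ s⁻¹
Pressure gradient: |∂P/∂n| = 200 Pa / 561000 m = 3.57×10⁻⁴ Pa/m
Geostrophic balance (pressure-gradient force = Coriolis force):
V_g = (1/(fρ)) |∂P/∂n| = 3.57×10⁻⁴ / (5.93×10⁻⁵ × 0.901) = 6.67 m/s
Converting: 6.67 m/s × 3.6 = 24.0 km/h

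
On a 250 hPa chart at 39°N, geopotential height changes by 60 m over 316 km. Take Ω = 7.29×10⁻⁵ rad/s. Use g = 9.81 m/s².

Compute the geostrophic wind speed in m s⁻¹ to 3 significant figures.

20.3 m s⁻¹

Coriolis parameter at 39°N:
f = 2Ω sin φ = 2 × 7.29×10⁻⁵ × sin 39° = 9.18×10⁻⁵ s⁻¹
Height gradient: |∂Z/∂n| = 60 m / 316000 m = 1.90×10⁻⁴
On a pressure surface, geostrophic balance gives V_g = (g/f)|∂Z/∂n|:
V_g = 9.81 × 1.90×10⁻⁴ / 9.18×10⁻⁵ = 20.3 m/s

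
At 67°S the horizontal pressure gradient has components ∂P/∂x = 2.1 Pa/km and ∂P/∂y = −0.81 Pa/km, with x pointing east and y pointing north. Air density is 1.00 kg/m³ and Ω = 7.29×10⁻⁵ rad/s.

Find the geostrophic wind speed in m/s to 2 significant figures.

17 m/s

Coriolis parameter at 67°S:
f = 2Ω sin φ = 2 × 7.29×10⁻⁵ × sin 67° = 1.34×10⁻⁴ s⁻¹
In the Southern Hemisphere f is negative: f = −1.34×10⁻⁴ s⁻¹.
Component geostrophic relations (x east, y north):
u_g = −(1/(fρ)) ∂P/∂y,  v_g = (1/(fρ)) ∂P/∂x
u_g = −(−0.81×10⁻³)/(−1.34×10⁻⁴ × 1.00) = −6.04 m/s;  v_g = (2.1×10⁻³)/(−1.34×10⁻⁴ × 1.00) = −15.6 m/s
|V_g| = √(u_g² + v_g²) = 16.8 m/s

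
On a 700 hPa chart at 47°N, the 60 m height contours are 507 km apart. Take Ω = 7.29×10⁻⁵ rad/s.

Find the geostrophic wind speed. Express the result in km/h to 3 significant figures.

Coriolis parameter at 47°N:
f = 2Ω sin φ = 2 × 7.29×10⁻⁵ × sin 47° = 1.07×10⁻⁴ s⁻¹
Height gradient: |∂Z/∂n| = 60 m / 507000 m = 1.18×10⁻⁴
On a pressure surface, geostrophic balance gives V_g = (g/f)|∂Z/∂n|:
V_g = 9.81 × 1.18×10⁻⁴ / 1.07×10⁻⁴ = 10.9 m/s
Converting: 10.9 m/s × 3.6 = 39.2 km/h

39.2 km/h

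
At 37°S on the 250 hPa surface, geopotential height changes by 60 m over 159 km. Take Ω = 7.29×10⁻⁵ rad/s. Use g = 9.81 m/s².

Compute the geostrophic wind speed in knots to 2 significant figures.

82 knots

Coriolis parameter at 37°S:
f = 2Ω sin φ = 2 × 7.29×10⁻⁵ × sin 37° = 8.77×10⁻⁵ s⁻¹
Height gradient: |∂Z/∂n| = 60 m / 159000 m = 3.77×10⁻⁴
On a pressure surface, geostrophic balance gives V_g = (g/f)|∂Z/∂n|:
V_g = 9.81 × 3.77×10⁻⁴ / 8.77×10⁻⁵ = 42.2 m/s
Converting: 42.2 m/s × 1.944 = 82 knots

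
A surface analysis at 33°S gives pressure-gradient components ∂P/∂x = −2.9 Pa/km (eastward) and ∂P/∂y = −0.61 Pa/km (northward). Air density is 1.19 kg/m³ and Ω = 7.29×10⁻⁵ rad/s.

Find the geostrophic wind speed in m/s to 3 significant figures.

Coriolis parameter at 33°S:
f = 2Ω sin φ = 2 × 7.29×10⁻⁵ × sin 33° = 7.94×10⁻⁵ s⁻¹
In the Southern Hemisphere f is negative: f = −7.94×10⁻⁵ s⁻¹.
Component geostrophic relations (x east, y north):
u_g = −(1/(fρ)) ∂P/∂y,  v_g = (1/(fρ)) ∂P/∂x
u_g = −(−0.61×10⁻³)/(−7.94×10⁻⁵ × 1.19) = −6.46 m/s;  v_g = (−2.9×10⁻³)/(−7.94×10⁻⁵ × 1.19) = 30.7 m/s
|V_g| = √(u_g² + v_g²) = 31.4 m/s

31.4 m/s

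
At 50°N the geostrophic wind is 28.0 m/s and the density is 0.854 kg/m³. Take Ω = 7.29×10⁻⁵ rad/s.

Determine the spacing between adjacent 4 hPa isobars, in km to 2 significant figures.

Coriolis parameter at 50°N:
f = 2Ω sin φ = 2 × 7.29×10⁻⁵ × sin 50° = 1.12×10⁻⁴ s⁻¹
Geostrophic balance rearranged: |∂P/∂n| = f ρ V_g
|∂P/∂n| = 1.12×10⁻⁴ × 0.854 × 28.0 = 2.67×10⁻³ Pa/m
Isobar spacing: Δn = ΔP/|∂P/∂n| = 400 Pa / 2.67×10⁻³ Pa/m = 149773 m ≈ 150 km

150 km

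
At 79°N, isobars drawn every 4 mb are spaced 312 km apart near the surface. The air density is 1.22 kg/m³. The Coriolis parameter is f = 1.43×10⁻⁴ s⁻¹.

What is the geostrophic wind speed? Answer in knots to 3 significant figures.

Pressure gradient: |∂P/∂n| = 400 Pa / 312000 m = 1.28×10⁻³ Pa/m
Geostrophic balance (pressure-gradient force = Coriolis force):
V_g = (1/(fρ)) |∂P/∂n| = 1.28×10⁻³ / (1.43×10⁻⁴ × 1.22) = 7.35 m/s
Converting: 7.35 m/s × 1.944 = 14.3 knots

14.3 knots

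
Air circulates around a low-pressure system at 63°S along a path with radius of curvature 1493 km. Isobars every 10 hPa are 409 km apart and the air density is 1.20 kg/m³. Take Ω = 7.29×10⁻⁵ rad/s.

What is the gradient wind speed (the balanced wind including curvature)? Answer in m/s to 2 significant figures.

15 m/s

Coriolis parameter at 63°S:
f = 2Ω sin φ = 2 × 7.29×10⁻⁵ × sin 63° = 1.30×10⁻⁴ s⁻¹
Pressure gradient: |∂P/∂n| = 1000 Pa / 409000 m = 2.44×10⁻³ Pa/m
Geostrophic speed: V_g = |∂P/∂n|/(fρ) = 2.44×10⁻³/(1.30×10⁻⁴ × 1.20) = 15.7 m/s
Around a low, centrifugal force acts outward with Coriolis, so pressure-gradient force balances both:
(1/ρ)|∂P/∂n| = fV + V²/R  →  V² + fR·V − fR·V_g = 0
With fR = 1.30×10⁻⁴ × 1493×10³ m = 194 m/s:
V = [−fR + √((fR)² + 4 fR V_g)]/2 = [−194 + √(194² + 4×194×15.7)]/2 = 14.6 m/s
Subgeostrophic (V < V_g = 15.7 m/s), as expected around a low.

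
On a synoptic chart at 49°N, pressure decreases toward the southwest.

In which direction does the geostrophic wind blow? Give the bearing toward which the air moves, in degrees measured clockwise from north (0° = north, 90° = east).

The pressure-gradient force points toward the southwest (bearing 225°).
Geostrophic balance: in the Northern Hemisphere the Coriolis force deflects motion to the right, so the geostrophic wind blows 90° to the right of the pressure-gradient force (low pressure on the left).
Rotating 225° by 90° clockwise gives 315° — the wind blows toward the northwest.

315°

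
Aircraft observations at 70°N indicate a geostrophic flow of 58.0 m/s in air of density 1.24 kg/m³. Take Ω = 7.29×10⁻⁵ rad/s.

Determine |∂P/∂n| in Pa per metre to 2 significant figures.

Coriolis parameter at 70°N:
f = 2Ω sin φ = 2 × 7.29×10⁻⁵ × sin 70° = 1.37×10⁻⁴ s⁻¹
Geostrophic balance rearranged: |∂P/∂n| = f ρ V_g
|∂P/∂n| = 1.37×10⁻⁴ × 1.24 × 58.0 = 9.85×10⁻³ Pa/m

9.9×10⁻³ Pa/m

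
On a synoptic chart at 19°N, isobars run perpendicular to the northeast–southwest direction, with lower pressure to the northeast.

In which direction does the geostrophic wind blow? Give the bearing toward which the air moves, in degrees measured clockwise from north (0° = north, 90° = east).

The pressure-gradient force points toward the northeast (bearing 045°).
Geostrophic balance: in the Northern Hemisphere the Coriolis force deflects motion to the right, so the geostrophic wind blows 90° to the right of the pressure-gradient force (low pressure on the left).
Rotating 045° by 90° clockwise gives 135° — the wind blows toward the southeast.

135°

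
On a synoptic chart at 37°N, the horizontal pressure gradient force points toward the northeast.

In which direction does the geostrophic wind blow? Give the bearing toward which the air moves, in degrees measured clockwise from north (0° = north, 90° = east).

The pressure-gradient force points toward the northeast (bearing 045°).
Geostrophic balance: in the Northern Hemisphere the Coriolis force deflects motion to the right, so the geostrophic wind blows 90° to the right of the pressure-gradient force (low pressure on the left).
Rotating 045° by 90° clockwise gives 135° — the wind blows toward the southeast.

135°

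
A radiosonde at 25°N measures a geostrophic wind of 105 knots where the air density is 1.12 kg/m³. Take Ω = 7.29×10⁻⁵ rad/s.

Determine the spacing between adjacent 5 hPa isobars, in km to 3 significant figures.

134 km

Coriolis parameter at 25°N:
f = 2Ω sin φ = 2 × 7.29×10⁻⁵ × sin 25° = 6.16×10⁻⁵ s⁻¹
Wind speed in SI: 105 knots = 54.0 m/s
Geostrophic balance rearranged: |∂P/∂n| = f ρ V_g
|∂P/∂n| = 6.16×10⁻⁵ × 1.12 × 54.0 = 3.73×10⁻³ Pa/m
Isobar spacing: Δn = ΔP/|∂P/∂n| = 500 Pa / 3.73×10⁻³ Pa/m = 134128 m ≈ 134 km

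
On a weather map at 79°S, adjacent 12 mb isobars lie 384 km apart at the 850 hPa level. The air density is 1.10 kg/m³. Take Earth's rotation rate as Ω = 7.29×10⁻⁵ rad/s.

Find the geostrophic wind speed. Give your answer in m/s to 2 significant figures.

Coriolis parameter at 79°S:
f = 2Ω sin φ = 2 × 7.29×10⁻⁵ × sin 79° = 1.43×10⁻⁴ s⁻¹
Pressure gradient: |∂P/∂n| = 1200 Pa / 384000 m = 3.12×10⁻³ Pa/m
Geostrophic balance (pressure-gradient force = Coriolis force):
V_g = (1/(fρ)) |∂P/∂n| = 3.12×10⁻³ / (1.43×10⁻⁴ × 1.10) = 19.8 m/s

20 m/s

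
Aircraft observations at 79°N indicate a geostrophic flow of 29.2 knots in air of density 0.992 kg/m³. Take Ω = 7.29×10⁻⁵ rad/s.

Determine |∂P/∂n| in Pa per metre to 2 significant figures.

2.1×10⁻³ Pa/m

Coriolis parameter at 79°N:
f = 2Ω sin φ = 2 × 7.29×10⁻⁵ × sin 79° = 1.43×10⁻⁴ s⁻¹
Wind speed in SI: 29.2 knots = 15.0 m/s
Geostrophic balance rearranged: |∂P/∂n| = f ρ V_g
|∂P/∂n| = 1.43×10⁻⁴ × 0.992 × 15.0 = 2.13×10⁻³ Pa/m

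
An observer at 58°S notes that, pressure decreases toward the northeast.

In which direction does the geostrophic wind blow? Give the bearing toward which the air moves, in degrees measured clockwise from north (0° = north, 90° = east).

The pressure-gradient force points toward the northeast (bearing 045°).
Geostrophic balance: in the Southern Hemisphere the Coriolis force deflects motion to the left, so the geostrophic wind blows 90° to the left of the pressure-gradient force (low pressure on the right).
Rotating 045° by 90° counterclockwise gives 315° — the wind blows toward the northwest.

315°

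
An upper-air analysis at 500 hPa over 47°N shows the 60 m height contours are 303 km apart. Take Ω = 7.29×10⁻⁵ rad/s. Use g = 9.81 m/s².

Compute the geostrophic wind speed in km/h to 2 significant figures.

Coriolis parameter at 47°N:
f = 2Ω sin φ = 2 × 7.29×10⁻⁵ × sin 47° = 1.07×10⁻⁴ s⁻¹
Height gradient: |∂Z/∂n| = 60 m / 303000 m = 1.98×10⁻⁴
On a pressure surface, geostrophic balance gives V_g = (g/f)|∂Z/∂n|:
V_g = 9.81 × 1.98×10⁻⁴ / 1.07×10⁻⁴ = 18.2 m/s
Converting: 18.2 m/s × 3.6 = 66 km/h

66 km/h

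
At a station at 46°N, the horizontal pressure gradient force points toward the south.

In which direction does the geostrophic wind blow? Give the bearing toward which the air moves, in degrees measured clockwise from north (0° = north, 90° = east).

270°

The pressure-gradient force points toward the south (bearing 180°).
Geostrophic balance: in the Northern Hemisphere the Coriolis force deflects motion to the right, so the geostrophic wind blows 90° to the right of the pressure-gradient force (low pressure on the left).
Rotating 180° by 90° clockwise gives 270° — the wind blows toward the west.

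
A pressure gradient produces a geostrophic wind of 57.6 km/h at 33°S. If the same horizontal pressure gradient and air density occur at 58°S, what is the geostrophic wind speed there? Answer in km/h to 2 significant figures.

37 km/h

With the same pressure gradient and density, V_g ∝ 1/f ∝ 1/sin φ.
V₂ = V₁ · sin φ₁ / sin φ₂ = 57.6 × sin 33° / sin 58°
V₂ = 57.6 × 0.5446/0.8480 = 37 km/h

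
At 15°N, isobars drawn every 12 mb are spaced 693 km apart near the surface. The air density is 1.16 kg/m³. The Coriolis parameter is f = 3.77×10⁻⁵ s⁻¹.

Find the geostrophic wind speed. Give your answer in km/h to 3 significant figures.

Pressure gradient: |∂P/∂n| = 1200 Pa / 693000 m = 1.73×10⁻³ Pa/m
Geostrophic balance (pressure-gradient force = Coriolis force):
V_g = (1/(fρ)) |∂P/∂n| = 1.73×10⁻³ / (3.77×10⁻⁵ × 1.16) = 39.6 m/s
Converting: 39.6 m/s × 3.6 = 143 km/h

143 km/h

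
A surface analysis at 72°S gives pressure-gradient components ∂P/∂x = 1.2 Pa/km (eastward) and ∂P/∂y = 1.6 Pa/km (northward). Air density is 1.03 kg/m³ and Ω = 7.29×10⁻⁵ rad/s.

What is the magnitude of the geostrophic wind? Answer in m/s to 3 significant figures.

14.0 m/s

Coriolis parameter at 72°S:
f = 2Ω sin φ = 2 × 7.29×10⁻⁵ × sin 72° = 1.39×10⁻⁴ s⁻¹
In the Southern Hemisphere f is negative: f = −1.39×10⁻⁴ s⁻¹.
Component geostrophic relations (x east, y north):
u_g = −(1/(fρ)) ∂P/∂y,  v_g = (1/(fρ)) ∂P/∂x
u_g = −(1.6×10⁻³)/(−1.39×10⁻⁴ × 1.03) = 11.2 m/s;  v_g = (1.2×10⁻³)/(−1.39×10⁻⁴ × 1.03) = −8.40 m/s
|V_g| = √(u_g² + v_g²) = 14.0 m/s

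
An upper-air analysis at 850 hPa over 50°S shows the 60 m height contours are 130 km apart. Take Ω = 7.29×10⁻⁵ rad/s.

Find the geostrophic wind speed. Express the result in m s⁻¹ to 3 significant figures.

Coriolis parameter at 50°S:
f = 2Ω sin φ = 2 × 7.29×10⁻⁵ × sin 50° = 1.12×10⁻⁴ s⁻¹
Height gradient: |∂Z/∂n| = 60 m / 130000 m = 4.62×10⁻⁴
On a pressure surface, geostrophic balance gives V_g = (g/f)|∂Z/∂n|:
V_g = 9.81 × 4.62×10⁻⁴ / 1.12×10⁻⁴ = 40.5 m/s

40.5 m s⁻¹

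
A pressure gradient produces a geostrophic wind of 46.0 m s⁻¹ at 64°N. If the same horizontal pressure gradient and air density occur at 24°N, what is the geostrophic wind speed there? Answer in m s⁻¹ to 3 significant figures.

102 m s⁻¹

With the same pressure gradient and density, V_g ∝ 1/f ∝ 1/sin φ.
V₂ = V₁ · sin φ₁ / sin φ₂ = 46.0 × sin 64° / sin 24°
V₂ = 46.0 × 0.8988/0.4067 = 102 m s⁻¹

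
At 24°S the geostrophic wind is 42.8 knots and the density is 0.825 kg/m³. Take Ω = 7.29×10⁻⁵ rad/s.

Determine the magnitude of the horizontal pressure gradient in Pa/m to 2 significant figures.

1.1×10⁻³ Pa/m

Coriolis parameter at 24°S:
f = 2Ω sin φ = 2 × 7.29×10⁻⁵ × sin 24° = 5.93×10⁻⁵ s⁻¹
Wind speed in SI: 42.8 knots = 22.0 m/s
Geostrophic balance rearranged: |∂P/∂n| = f ρ V_g
|∂P/∂n| = 5.93×10⁻⁵ × 0.825 × 22.0 = 1.08×10⁻³ Pa/m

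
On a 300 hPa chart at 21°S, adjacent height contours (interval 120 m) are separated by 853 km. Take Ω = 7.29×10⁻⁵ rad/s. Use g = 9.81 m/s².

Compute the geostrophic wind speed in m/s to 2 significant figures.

Coriolis parameter at 21°S:
f = 2Ω sin φ = 2 × 7.29×10⁻⁵ × sin 21° = 5.23×10⁻⁵ s⁻¹
Height gradient: |∂Z/∂n| = 120 m / 853000 m = 1.41×10⁻⁴
On a pressure surface, geostrophic balance gives V_g = (g/f)|∂Z/∂n|:
V_g = 9.81 × 1.41×10⁻⁴ / 5.23×10⁻⁵ = 26.4 m/s

26 m/s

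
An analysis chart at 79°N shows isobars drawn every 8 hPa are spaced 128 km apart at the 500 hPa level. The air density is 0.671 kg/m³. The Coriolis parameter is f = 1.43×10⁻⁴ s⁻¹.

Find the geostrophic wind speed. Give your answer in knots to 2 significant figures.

Pressure gradient: |∂P/∂n| = 800 Pa / 128000 m = 6.25×10⁻³ Pa/m
Geostrophic balance (pressure-gradient force = Coriolis force):
V_g = (1/(fρ)) |∂P/∂n| = 6.25×10⁻³ / (1.43×10⁻⁴ × 0.671) = 65.1 m/s
Converting: 65.1 m/s × 1.944 = 130 knots

130 knots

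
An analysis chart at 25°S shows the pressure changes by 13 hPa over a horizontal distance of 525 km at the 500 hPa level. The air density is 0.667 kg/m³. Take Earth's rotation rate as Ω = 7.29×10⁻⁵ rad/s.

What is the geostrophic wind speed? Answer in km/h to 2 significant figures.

Coriolis parameter at 25°S:
f = 2Ω sin φ = 2 × 7.29×10⁻⁵ × sin 25° = 6.16×10⁻⁵ s⁻¹
Pressure gradient: |∂P/∂n| = 1300 Pa / 525000 m = 2.48×10⁻³ Pa/m
Geostrophic balance (pressure-gradient force = Coriolis force):
V_g = (1/(fρ)) |∂P/∂n| = 2.48×10⁻³ / (6.16×10⁻⁵ × 0.667) = 60.2 m/s
Converting: 60.2 m/s × 3.6 = 220 km/h

220 km/h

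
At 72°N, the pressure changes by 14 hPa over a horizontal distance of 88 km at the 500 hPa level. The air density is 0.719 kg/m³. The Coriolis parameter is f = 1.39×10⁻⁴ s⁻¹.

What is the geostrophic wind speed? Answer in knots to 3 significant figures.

309 knots

Pressure gradient: |∂P/∂n| = 1400 Pa / 88000 m = 1.59×10⁻² Pa/m
Geostrophic balance (pressure-gradient force = Coriolis force):
V_g = (1/(fρ)) |∂P/∂n| = 1.59×10⁻² / (1.39×10⁻⁴ × 0.719) = 159 m/s
Converting: 159 m/s × 1.944 = 309 knots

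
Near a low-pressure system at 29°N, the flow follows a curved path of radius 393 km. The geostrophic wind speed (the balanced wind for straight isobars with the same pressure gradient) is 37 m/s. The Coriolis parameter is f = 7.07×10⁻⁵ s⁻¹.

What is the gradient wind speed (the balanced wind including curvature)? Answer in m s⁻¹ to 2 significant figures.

21 m s⁻¹

Around a low, centrifugal force acts outward with Coriolis, so pressure-gradient force balances both:
(1/ρ)|∂P/∂n| = fV + V²/R  →  V² + fR·V − fR·V_g = 0
With fR = 7.07×10⁻⁵ × 393×10³ m = 27.8 m/s:
V = [−fR + √((fR)² + 4 fR V_g)]/2 = [−27.8 + √(27.8² + 4×27.8×37)]/2 = 21.1 m/s
Subgeostrophic (V < V_g = 37 m/s), as expected around a low.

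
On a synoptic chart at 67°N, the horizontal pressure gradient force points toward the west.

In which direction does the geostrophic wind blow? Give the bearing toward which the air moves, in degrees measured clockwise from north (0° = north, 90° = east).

000°

The pressure-gradient force points toward the west (bearing 270°).
Geostrophic balance: in the Northern Hemisphere the Coriolis force deflects motion to the right, so the geostrophic wind blows 90° to the right of the pressure-gradient force (low pressure on the left).
Rotating 270° by 90° clockwise gives 000° — the wind blows toward the north.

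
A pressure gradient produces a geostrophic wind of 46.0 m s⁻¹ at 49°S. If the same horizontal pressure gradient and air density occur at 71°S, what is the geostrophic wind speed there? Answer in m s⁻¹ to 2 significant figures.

37 m s⁻¹

With the same pressure gradient and density, V_g ∝ 1/f ∝ 1/sin φ.
V₂ = V₁ · sin φ₁ / sin φ₂ = 46.0 × sin 49° / sin 71°
V₂ = 46.0 × 0.7547/0.9455 = 37 m s⁻¹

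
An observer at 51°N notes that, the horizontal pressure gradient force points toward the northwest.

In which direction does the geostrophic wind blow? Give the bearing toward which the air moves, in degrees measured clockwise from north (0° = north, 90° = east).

The pressure-gradient force points toward the northwest (bearing 315°).
Geostrophic balance: in the Northern Hemisphere the Coriolis force deflects motion to the right, so the geostrophic wind blows 90° to the right of the pressure-gradient force (low pressure on the left).
Rotating 315° by 90° clockwise gives 045° — the wind blows toward the northeast.

045°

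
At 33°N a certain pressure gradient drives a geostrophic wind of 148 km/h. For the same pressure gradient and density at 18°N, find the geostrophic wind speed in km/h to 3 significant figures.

261 km/h

With the same pressure gradient and density, V_g ∝ 1/f ∝ 1/sin φ.
V₂ = V₁ · sin φ₁ / sin φ₂ = 148 × sin 33° / sin 18°
V₂ = 148 × 0.5446/0.3090 = 261 km/h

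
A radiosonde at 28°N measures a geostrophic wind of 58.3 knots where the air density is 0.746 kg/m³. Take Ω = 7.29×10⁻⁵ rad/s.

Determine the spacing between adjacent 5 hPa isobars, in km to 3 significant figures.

Coriolis parameter at 28°N:
f = 2Ω sin φ = 2 × 7.29×10⁻⁵ × sin 28° = 6.84×10⁻⁵ s⁻¹
Wind speed in SI: 58.3 knots = 30.0 m/s
Geostrophic balance rearranged: |∂P/∂n| = f ρ V_g
|∂P/∂n| = 6.84×10⁻⁵ × 0.746 × 30.0 = 1.53×10⁻³ Pa/m
Isobar spacing: Δn = ΔP/|∂P/∂n| = 500 Pa / 1.53×10⁻³ Pa/m = 326481 m ≈ 326 km

326 km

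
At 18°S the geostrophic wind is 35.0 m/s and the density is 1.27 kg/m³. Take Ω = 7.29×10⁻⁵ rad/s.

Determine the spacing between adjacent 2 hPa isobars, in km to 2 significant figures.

Coriolis parameter at 18°S:
f = 2Ω sin φ = 2 × 7.29×10⁻⁵ × sin 18° = 4.51×10⁻⁵ s⁻¹
Geostrophic balance rearranged: |∂P/∂n| = f ρ V_g
|∂P/∂n| = 4.51×10⁻⁵ × 1.27 × 35.0 = 2.00×10⁻³ Pa/m
Isobar spacing: Δn = ΔP/|∂P/∂n| = 200 Pa / 2.00×10⁻³ Pa/m = 99866 m ≈ 100 km

100 km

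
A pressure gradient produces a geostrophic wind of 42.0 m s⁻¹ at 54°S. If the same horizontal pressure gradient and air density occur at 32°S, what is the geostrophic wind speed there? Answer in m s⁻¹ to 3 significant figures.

With the same pressure gradient and density, V_g ∝ 1/f ∝ 1/sin φ.
V₂ = V₁ · sin φ₁ / sin φ₂ = 42.0 × sin 54° / sin 32°
V₂ = 42.0 × 0.8090/0.5299 = 64.1 m s⁻¹

64.1 m s⁻¹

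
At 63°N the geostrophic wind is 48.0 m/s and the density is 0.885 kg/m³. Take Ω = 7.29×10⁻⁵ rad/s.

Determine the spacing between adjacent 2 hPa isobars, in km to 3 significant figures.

36.2 km

Coriolis parameter at 63°N:
f = 2Ω sin φ = 2 × 7.29×10⁻⁵ × sin 63° = 1.30×10⁻⁴ s⁻¹
Geostrophic balance rearranged: |∂P/∂n| = f ρ V_g
|∂P/∂n| = 1.30×10⁻⁴ × 0.885 × 48.0 = 5.52×10⁻³ Pa/m
Isobar spacing: Δn = ΔP/|∂P/∂n| = 200 Pa / 5.52×10⁻³ Pa/m = 36242 m ≈ 36.2 km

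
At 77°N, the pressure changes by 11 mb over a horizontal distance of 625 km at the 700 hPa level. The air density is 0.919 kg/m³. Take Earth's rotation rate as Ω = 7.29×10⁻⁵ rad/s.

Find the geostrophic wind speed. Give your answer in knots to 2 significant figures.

26 knots

Coriolis parameter at 77°N:
f = 2Ω sin φ = 2 × 7.29×10⁻⁵ × sin 77° = 1.42×10⁻⁴ s⁻¹
Pressure gradient: |∂P/∂n| = 1100 Pa / 625000 m = 1.76×10⁻³ Pa/m
Geostrophic balance (pressure-gradient force = Coriolis force):
V_g = (1/(fρ)) |∂P/∂n| = 1.76×10⁻³ / (1.42×10⁻⁴ × 0.919) = 13.5 m/s
Converting: 13.5 m/s × 1.944 = 26 knots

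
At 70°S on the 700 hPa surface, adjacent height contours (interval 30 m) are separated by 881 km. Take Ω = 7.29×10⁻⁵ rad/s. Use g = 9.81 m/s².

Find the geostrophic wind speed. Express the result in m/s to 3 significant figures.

2.44 m/s

Coriolis parameter at 70°S:
f = 2Ω sin φ = 2 × 7.29×10⁻⁵ × sin 70° = 1.37×10⁻⁴ s⁻¹
Height gradient: |∂Z/∂n| = 30 m / 881000 m = 3.41×10⁻⁵
On a pressure surface, geostrophic balance gives V_g = (g/f)|∂Z/∂n|:
V_g = 9.81 × 3.41×10⁻⁵ / 1.37×10⁻⁴ = 2.44 m/s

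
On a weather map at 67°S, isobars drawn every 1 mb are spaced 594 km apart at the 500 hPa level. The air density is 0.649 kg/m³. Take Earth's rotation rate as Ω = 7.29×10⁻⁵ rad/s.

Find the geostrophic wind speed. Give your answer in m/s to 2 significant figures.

1.9 m/s

Coriolis parameter at 67°S:
f = 2Ω sin φ = 2 × 7.29×10⁻⁵ × sin 67° = 1.34×10⁻⁴ s⁻¹
Pressure gradient: |∂P/∂n| = 100 Pa / 594000 m = 1.68×10⁻⁴ Pa/m
Geostrophic balance (pressure-gradient force = Coriolis force):
V_g = (1/(fρ)) |∂P/∂n| = 1.68×10⁻⁴ / (1.34×10⁻⁴ × 0.649) = 1.93 m/s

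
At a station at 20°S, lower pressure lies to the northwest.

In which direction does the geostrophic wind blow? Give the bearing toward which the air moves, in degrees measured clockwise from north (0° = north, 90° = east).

225°

The pressure-gradient force points toward the northwest (bearing 315°).
Geostrophic balance: in the Southern Hemisphere the Coriolis force deflects motion to the left, so the geostrophic wind blows 90° to the left of the pressure-gradient force (low pressure on the right).
Rotating 315° by 90° counterclockwise gives 225° — the wind blows toward the southwest.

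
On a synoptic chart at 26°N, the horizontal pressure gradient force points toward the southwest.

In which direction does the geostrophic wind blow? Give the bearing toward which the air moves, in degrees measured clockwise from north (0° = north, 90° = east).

The pressure-gradient force points toward the southwest (bearing 225°).
Geostrophic balance: in the Northern Hemisphere the Coriolis force deflects motion to the right, so the geostrophic wind blows 90° to the right of the pressure-gradient force (low pressure on the left).
Rotating 225° by 90° clockwise gives 315° — the wind blows toward the northwest.

315°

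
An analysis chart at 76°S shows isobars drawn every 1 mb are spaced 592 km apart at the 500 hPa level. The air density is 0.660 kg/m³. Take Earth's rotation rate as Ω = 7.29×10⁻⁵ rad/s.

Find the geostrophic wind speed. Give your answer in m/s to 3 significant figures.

1.81 m/s

Coriolis parameter at 76°S:
f = 2Ω sin φ = 2 × 7.29×10⁻⁵ × sin 76° = 1.41×10⁻⁴ s⁻¹
Pressure gradient: |∂P/∂n| = 100 Pa / 592000 m = 1.69×10⁻⁴ Pa/m
Geostrophic balance (pressure-gradient force = Coriolis force):
V_g = (1/(fρ)) |∂P/∂n| = 1.69×10⁻⁴ / (1.41×10⁻⁴ × 0.660) = 1.81 m/s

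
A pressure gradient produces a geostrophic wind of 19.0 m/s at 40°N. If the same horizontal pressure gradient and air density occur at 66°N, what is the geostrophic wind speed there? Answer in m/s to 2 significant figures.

13 m/s

With the same pressure gradient and density, V_g ∝ 1/f ∝ 1/sin φ.
V₂ = V₁ · sin φ₁ / sin φ₂ = 19.0 × sin 40° / sin 66°
V₂ = 19.0 × 0.6428/0.9135 = 13 m/s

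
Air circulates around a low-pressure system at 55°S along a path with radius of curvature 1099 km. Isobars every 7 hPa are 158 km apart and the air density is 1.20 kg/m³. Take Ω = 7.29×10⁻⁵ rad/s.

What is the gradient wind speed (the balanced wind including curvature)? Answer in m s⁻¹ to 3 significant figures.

Coriolis parameter at 55°S:
f = 2Ω sin φ = 2 × 7.29×10⁻⁵ × sin 55° = 1.19×10⁻⁴ s⁻¹
Pressure gradient: |∂P/∂n| = 700 Pa / 158000 m = 4.43×10⁻³ Pa/m
Geostrophic speed: V_g = |∂P/∂n|/(fρ) = 4.43×10⁻³/(1.19×10⁻⁴ × 1.20) = 30.9 m/s
Around a low, centrifugal force acts outward with Coriolis, so pressure-gradient force balances both:
(1/ρ)|∂P/∂n| = fV + V²/R  →  V² + fR·V − fR·V_g = 0
With fR = 1.19×10⁻⁴ × 1099×10³ m = 131 m/s:
V = [−fR + √((fR)² + 4 fR V_g)]/2 = [−131 + √(131² + 4×131×30.9)]/2 = 25.8 m/s
Subgeostrophic (V < V_g = 30.9 m/s), as expected around a low.

25.8 m s⁻¹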